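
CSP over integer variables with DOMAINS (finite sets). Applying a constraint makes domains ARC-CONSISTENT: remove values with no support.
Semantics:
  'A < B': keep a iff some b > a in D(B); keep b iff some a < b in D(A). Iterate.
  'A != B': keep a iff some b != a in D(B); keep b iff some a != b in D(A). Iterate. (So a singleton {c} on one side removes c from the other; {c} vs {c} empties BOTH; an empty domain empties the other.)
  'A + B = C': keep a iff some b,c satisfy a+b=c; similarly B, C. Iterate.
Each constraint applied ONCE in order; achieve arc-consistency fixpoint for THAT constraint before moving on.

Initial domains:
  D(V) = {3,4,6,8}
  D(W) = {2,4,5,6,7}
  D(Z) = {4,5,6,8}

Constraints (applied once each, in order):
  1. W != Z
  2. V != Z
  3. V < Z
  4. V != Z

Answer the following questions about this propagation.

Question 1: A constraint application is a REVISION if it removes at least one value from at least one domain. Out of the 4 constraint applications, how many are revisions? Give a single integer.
Answer: 1

Derivation:
Constraint 1 (W != Z) on D(W)={2,4,5,6,7} D(Z)={4,5,6,8}: no change => not a revision
Constraint 2 (V != Z) on D(V)={3,4,6,8} D(Z)={4,5,6,8}: no change => not a revision
Constraint 3 (V < Z) on D(V)={3,4,6,8} D(Z)={4,5,6,8}: V {3,4,6,8}->{3,4,6} => REVISION
Constraint 4 (V != Z) on D(V)={3,4,6} D(Z)={4,5,6,8}: no change => not a revision
Total revisions = 1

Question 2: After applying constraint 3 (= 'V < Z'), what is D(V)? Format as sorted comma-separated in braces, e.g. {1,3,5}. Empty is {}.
Constraint 1 (W != Z) on D(W)={2,4,5,6,7} D(Z)={4,5,6,8}: no change
Constraint 2 (V != Z) on D(V)={3,4,6,8} D(Z)={4,5,6,8}: no change
Constraint 3 (V < Z) on D(V)={3,4,6,8} D(Z)={4,5,6,8}: V {3,4,6,8}->{3,4,6}
So after constraint 3: D(V) = {3,4,6}

Answer: {3,4,6}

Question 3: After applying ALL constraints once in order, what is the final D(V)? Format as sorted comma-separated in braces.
Constraint 1 (W != Z) on D(W)={2,4,5,6,7} D(Z)={4,5,6,8}: no change
Constraint 2 (V != Z) on D(V)={3,4,6,8} D(Z)={4,5,6,8}: no change
Constraint 3 (V < Z) on D(V)={3,4,6,8} D(Z)={4,5,6,8}: V {3,4,6,8}->{3,4,6}
Constraint 4 (V != Z) on D(V)={3,4,6} D(Z)={4,5,6,8}: no change
So after all 4 constraints: D(V) = {3,4,6}

Answer: {3,4,6}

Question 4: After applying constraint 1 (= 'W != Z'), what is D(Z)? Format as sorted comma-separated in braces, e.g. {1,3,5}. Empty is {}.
Answer: {4,5,6,8}

Derivation:
Constraint 1 (W != Z) on D(W)={2,4,5,6,7} D(Z)={4,5,6,8}: no change
So after constraint 1: D(Z) = {4,5,6,8}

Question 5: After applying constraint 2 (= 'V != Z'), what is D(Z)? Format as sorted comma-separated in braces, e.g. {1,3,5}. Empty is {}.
Constraint 1 (W != Z) on D(W)={2,4,5,6,7} D(Z)={4,5,6,8}: no change
Constraint 2 (V != Z) on D(V)={3,4,6,8} D(Z)={4,5,6,8}: no change
So after constraint 2: D(Z) = {4,5,6,8}

Answer: {4,5,6,8}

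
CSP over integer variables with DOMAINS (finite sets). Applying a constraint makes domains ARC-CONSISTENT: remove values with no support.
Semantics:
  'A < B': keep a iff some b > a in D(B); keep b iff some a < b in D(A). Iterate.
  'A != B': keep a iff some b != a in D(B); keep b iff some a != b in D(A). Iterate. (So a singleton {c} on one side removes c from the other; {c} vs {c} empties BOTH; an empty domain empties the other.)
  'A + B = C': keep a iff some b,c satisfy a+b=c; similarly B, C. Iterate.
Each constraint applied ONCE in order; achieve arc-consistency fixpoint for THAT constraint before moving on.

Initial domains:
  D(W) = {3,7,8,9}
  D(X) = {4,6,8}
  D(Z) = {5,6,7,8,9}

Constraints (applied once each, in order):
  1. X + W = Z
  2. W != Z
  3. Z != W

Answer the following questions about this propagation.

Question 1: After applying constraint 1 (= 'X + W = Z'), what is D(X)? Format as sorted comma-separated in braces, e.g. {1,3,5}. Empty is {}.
Answer: {4,6}

Derivation:
Constraint 1 (X + W = Z) on D(X)={4,6,8} D(W)={3,7,8,9} D(Z)={5,6,7,8,9}: X {4,6,8}->{4,6}; W {3,7,8,9}->{3}; Z {5,6,7,8,9}->{7,9}
So after constraint 1: D(X) = {4,6}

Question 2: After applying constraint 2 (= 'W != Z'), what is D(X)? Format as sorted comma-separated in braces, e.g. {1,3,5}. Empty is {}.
Answer: {4,6}

Derivation:
Constraint 1 (X + W = Z) on D(X)={4,6,8} D(W)={3,7,8,9} D(Z)={5,6,7,8,9}: X {4,6,8}->{4,6}; W {3,7,8,9}->{3}; Z {5,6,7,8,9}->{7,9}
Constraint 2 (W != Z) on D(W)={3} D(Z)={7,9}: no change
So after constraint 2: D(X) = {4,6}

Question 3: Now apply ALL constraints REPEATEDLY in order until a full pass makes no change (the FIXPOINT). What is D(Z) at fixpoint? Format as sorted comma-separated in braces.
pass 0 (initial): D(Z)={5,6,7,8,9}
pass 1: W {3,7,8,9}->{3}; X {4,6,8}->{4,6}; Z {5,6,7,8,9}->{7,9}
pass 2: no change
Fixpoint after 2 passes: D(Z) = {7,9}

Answer: {7,9}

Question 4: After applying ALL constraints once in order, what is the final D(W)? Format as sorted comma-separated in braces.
Answer: {3}

Derivation:
Constraint 1 (X + W = Z) on D(X)={4,6,8} D(W)={3,7,8,9} D(Z)={5,6,7,8,9}: X {4,6,8}->{4,6}; W {3,7,8,9}->{3}; Z {5,6,7,8,9}->{7,9}
Constraint 2 (W != Z) on D(W)={3} D(Z)={7,9}: no change
Constraint 3 (Z != W) on D(Z)={7,9} D(W)={3}: no change
So after all 3 constraints: D(W) = {3}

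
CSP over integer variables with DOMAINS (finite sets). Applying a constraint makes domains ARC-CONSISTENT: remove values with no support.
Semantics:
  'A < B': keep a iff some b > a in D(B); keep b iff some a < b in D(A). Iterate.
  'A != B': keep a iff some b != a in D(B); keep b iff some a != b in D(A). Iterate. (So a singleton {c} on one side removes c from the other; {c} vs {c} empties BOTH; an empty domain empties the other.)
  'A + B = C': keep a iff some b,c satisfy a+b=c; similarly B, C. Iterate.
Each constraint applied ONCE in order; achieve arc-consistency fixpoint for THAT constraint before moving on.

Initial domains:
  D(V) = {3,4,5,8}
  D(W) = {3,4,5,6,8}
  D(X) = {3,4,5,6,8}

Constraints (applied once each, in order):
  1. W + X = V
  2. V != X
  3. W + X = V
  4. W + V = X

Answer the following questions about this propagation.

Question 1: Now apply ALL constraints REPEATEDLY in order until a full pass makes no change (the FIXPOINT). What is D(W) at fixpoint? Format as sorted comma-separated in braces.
pass 0 (initial): D(W)={3,4,5,6,8}
pass 1: V {3,4,5,8}->{}; W {3,4,5,6,8}->{}; X {3,4,5,6,8}->{}
pass 2: no change
Fixpoint after 2 passes: D(W) = {}

Answer: {}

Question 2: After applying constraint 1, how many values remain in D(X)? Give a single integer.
Constraint 1 (W + X = V) on D(W)={3,4,5,6,8} D(X)={3,4,5,6,8} D(V)={3,4,5,8}: W {3,4,5,6,8}->{3,4,5}; X {3,4,5,6,8}->{3,4,5}; V {3,4,5,8}->{8}
So after constraint 1: D(X)={3,4,5}, size = 3

Answer: 3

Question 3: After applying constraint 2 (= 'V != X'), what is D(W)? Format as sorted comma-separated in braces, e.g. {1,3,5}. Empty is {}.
Constraint 1 (W + X = V) on D(W)={3,4,5,6,8} D(X)={3,4,5,6,8} D(V)={3,4,5,8}: W {3,4,5,6,8}->{3,4,5}; X {3,4,5,6,8}->{3,4,5}; V {3,4,5,8}->{8}
Constraint 2 (V != X) on D(V)={8} D(X)={3,4,5}: no change
So after constraint 2: D(W) = {3,4,5}

Answer: {3,4,5}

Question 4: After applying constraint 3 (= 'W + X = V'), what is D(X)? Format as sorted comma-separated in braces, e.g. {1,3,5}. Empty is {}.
Constraint 1 (W + X = V) on D(W)={3,4,5,6,8} D(X)={3,4,5,6,8} D(V)={3,4,5,8}: W {3,4,5,6,8}->{3,4,5}; X {3,4,5,6,8}->{3,4,5}; V {3,4,5,8}->{8}
Constraint 2 (V != X) on D(V)={8} D(X)={3,4,5}: no change
Constraint 3 (W + X = V) on D(W)={3,4,5} D(X)={3,4,5} D(V)={8}: no change
So after constraint 3: D(X) = {3,4,5}

Answer: {3,4,5}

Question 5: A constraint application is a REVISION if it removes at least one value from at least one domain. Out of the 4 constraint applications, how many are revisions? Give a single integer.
Constraint 1 (W + X = V) on D(W)={3,4,5,6,8} D(X)={3,4,5,6,8} D(V)={3,4,5,8}: W {3,4,5,6,8}->{3,4,5}; X {3,4,5,6,8}->{3,4,5}; V {3,4,5,8}->{8} => REVISION
Constraint 2 (V != X) on D(V)={8} D(X)={3,4,5}: no change => not a revision
Constraint 3 (W + X = V) on D(W)={3,4,5} D(X)={3,4,5} D(V)={8}: no change => not a revision
Constraint 4 (W + V = X) on D(W)={3,4,5} D(V)={8} D(X)={3,4,5}: W {3,4,5}->{}; V {8}->{}; X {3,4,5}->{} => REVISION
Total revisions = 2

Answer: 2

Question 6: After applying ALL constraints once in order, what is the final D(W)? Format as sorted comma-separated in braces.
Answer: {}

Derivation:
Constraint 1 (W + X = V) on D(W)={3,4,5,6,8} D(X)={3,4,5,6,8} D(V)={3,4,5,8}: W {3,4,5,6,8}->{3,4,5}; X {3,4,5,6,8}->{3,4,5}; V {3,4,5,8}->{8}
Constraint 2 (V != X) on D(V)={8} D(X)={3,4,5}: no change
Constraint 3 (W + X = V) on D(W)={3,4,5} D(X)={3,4,5} D(V)={8}: no change
Constraint 4 (W + V = X) on D(W)={3,4,5} D(V)={8} D(X)={3,4,5}: W {3,4,5}->{}; V {8}->{}; X {3,4,5}->{}
So after all 4 constraints: D(W) = {}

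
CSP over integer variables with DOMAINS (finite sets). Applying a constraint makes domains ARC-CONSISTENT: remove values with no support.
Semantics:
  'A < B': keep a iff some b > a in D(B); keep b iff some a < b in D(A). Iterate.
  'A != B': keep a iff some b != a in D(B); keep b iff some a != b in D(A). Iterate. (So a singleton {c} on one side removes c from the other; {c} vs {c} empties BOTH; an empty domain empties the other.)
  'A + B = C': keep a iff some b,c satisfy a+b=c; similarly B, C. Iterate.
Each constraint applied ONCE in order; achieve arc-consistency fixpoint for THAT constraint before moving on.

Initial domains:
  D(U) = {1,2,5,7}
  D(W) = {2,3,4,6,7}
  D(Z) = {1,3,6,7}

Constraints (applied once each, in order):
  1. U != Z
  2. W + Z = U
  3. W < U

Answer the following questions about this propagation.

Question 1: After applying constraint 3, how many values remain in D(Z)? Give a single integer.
Answer: 2

Derivation:
Constraint 1 (U != Z) on D(U)={1,2,5,7} D(Z)={1,3,6,7}: no change
Constraint 2 (W + Z = U) on D(W)={2,3,4,6,7} D(Z)={1,3,6,7} D(U)={1,2,5,7}: W {2,3,4,6,7}->{2,4,6}; Z {1,3,6,7}->{1,3}; U {1,2,5,7}->{5,7}
Constraint 3 (W < U) on D(W)={2,4,6} D(U)={5,7}: no change
So after constraint 3: D(Z)={1,3}, size = 2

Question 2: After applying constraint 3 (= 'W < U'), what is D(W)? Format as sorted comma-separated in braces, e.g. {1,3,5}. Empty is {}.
Answer: {2,4,6}

Derivation:
Constraint 1 (U != Z) on D(U)={1,2,5,7} D(Z)={1,3,6,7}: no change
Constraint 2 (W + Z = U) on D(W)={2,3,4,6,7} D(Z)={1,3,6,7} D(U)={1,2,5,7}: W {2,3,4,6,7}->{2,4,6}; Z {1,3,6,7}->{1,3}; U {1,2,5,7}->{5,7}
Constraint 3 (W < U) on D(W)={2,4,6} D(U)={5,7}: no change
So after constraint 3: D(W) = {2,4,6}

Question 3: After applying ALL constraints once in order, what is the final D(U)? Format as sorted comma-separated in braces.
Answer: {5,7}

Derivation:
Constraint 1 (U != Z) on D(U)={1,2,5,7} D(Z)={1,3,6,7}: no change
Constraint 2 (W + Z = U) on D(W)={2,3,4,6,7} D(Z)={1,3,6,7} D(U)={1,2,5,7}: W {2,3,4,6,7}->{2,4,6}; Z {1,3,6,7}->{1,3}; U {1,2,5,7}->{5,7}
Constraint 3 (W < U) on D(W)={2,4,6} D(U)={5,7}: no change
So after all 3 constraints: D(U) = {5,7}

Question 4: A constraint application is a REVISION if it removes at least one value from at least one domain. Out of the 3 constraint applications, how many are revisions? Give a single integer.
Answer: 1

Derivation:
Constraint 1 (U != Z) on D(U)={1,2,5,7} D(Z)={1,3,6,7}: no change => not a revision
Constraint 2 (W + Z = U) on D(W)={2,3,4,6,7} D(Z)={1,3,6,7} D(U)={1,2,5,7}: W {2,3,4,6,7}->{2,4,6}; Z {1,3,6,7}->{1,3}; U {1,2,5,7}->{5,7} => REVISION
Constraint 3 (W < U) on D(W)={2,4,6} D(U)={5,7}: no change => not a revision
Total revisions = 1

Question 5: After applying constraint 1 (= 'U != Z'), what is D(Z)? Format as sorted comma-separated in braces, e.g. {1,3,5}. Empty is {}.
Answer: {1,3,6,7}

Derivation:
Constraint 1 (U != Z) on D(U)={1,2,5,7} D(Z)={1,3,6,7}: no change
So after constraint 1: D(Z) = {1,3,6,7}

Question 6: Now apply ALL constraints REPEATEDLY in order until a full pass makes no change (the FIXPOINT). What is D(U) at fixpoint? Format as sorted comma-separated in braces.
pass 0 (initial): D(U)={1,2,5,7}
pass 1: U {1,2,5,7}->{5,7}; W {2,3,4,6,7}->{2,4,6}; Z {1,3,6,7}->{1,3}
pass 2: no change
Fixpoint after 2 passes: D(U) = {5,7}

Answer: {5,7}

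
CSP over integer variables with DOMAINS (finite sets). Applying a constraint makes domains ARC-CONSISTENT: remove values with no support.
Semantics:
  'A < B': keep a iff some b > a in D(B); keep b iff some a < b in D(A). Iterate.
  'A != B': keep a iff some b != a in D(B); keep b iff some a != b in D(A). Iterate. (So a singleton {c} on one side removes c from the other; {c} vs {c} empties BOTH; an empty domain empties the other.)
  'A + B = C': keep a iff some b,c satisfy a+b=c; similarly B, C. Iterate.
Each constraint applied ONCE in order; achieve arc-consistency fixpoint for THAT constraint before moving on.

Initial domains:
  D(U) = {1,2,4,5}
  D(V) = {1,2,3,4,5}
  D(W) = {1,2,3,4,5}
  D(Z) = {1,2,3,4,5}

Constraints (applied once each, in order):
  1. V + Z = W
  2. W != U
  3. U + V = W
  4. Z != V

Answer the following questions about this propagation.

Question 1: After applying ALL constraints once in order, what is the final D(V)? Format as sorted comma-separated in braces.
Constraint 1 (V + Z = W) on D(V)={1,2,3,4,5} D(Z)={1,2,3,4,5} D(W)={1,2,3,4,5}: V {1,2,3,4,5}->{1,2,3,4}; Z {1,2,3,4,5}->{1,2,3,4}; W {1,2,3,4,5}->{2,3,4,5}
Constraint 2 (W != U) on D(W)={2,3,4,5} D(U)={1,2,4,5}: no change
Constraint 3 (U + V = W) on D(U)={1,2,4,5} D(V)={1,2,3,4} D(W)={2,3,4,5}: U {1,2,4,5}->{1,2,4}
Constraint 4 (Z != V) on D(Z)={1,2,3,4} D(V)={1,2,3,4}: no change
So after all 4 constraints: D(V) = {1,2,3,4}

Answer: {1,2,3,4}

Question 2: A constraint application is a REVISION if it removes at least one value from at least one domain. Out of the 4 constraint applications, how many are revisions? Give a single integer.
Answer: 2

Derivation:
Constraint 1 (V + Z = W) on D(V)={1,2,3,4,5} D(Z)={1,2,3,4,5} D(W)={1,2,3,4,5}: V {1,2,3,4,5}->{1,2,3,4}; Z {1,2,3,4,5}->{1,2,3,4}; W {1,2,3,4,5}->{2,3,4,5} => REVISION
Constraint 2 (W != U) on D(W)={2,3,4,5} D(U)={1,2,4,5}: no change => not a revision
Constraint 3 (U + V = W) on D(U)={1,2,4,5} D(V)={1,2,3,4} D(W)={2,3,4,5}: U {1,2,4,5}->{1,2,4} => REVISION
Constraint 4 (Z != V) on D(Z)={1,2,3,4} D(V)={1,2,3,4}: no change => not a revision
Total revisions = 2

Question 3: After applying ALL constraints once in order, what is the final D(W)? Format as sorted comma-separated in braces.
Answer: {2,3,4,5}

Derivation:
Constraint 1 (V + Z = W) on D(V)={1,2,3,4,5} D(Z)={1,2,3,4,5} D(W)={1,2,3,4,5}: V {1,2,3,4,5}->{1,2,3,4}; Z {1,2,3,4,5}->{1,2,3,4}; W {1,2,3,4,5}->{2,3,4,5}
Constraint 2 (W != U) on D(W)={2,3,4,5} D(U)={1,2,4,5}: no change
Constraint 3 (U + V = W) on D(U)={1,2,4,5} D(V)={1,2,3,4} D(W)={2,3,4,5}: U {1,2,4,5}->{1,2,4}
Constraint 4 (Z != V) on D(Z)={1,2,3,4} D(V)={1,2,3,4}: no change
So after all 4 constraints: D(W) = {2,3,4,5}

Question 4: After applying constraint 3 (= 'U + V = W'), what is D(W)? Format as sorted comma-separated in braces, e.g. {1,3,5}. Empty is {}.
Constraint 1 (V + Z = W) on D(V)={1,2,3,4,5} D(Z)={1,2,3,4,5} D(W)={1,2,3,4,5}: V {1,2,3,4,5}->{1,2,3,4}; Z {1,2,3,4,5}->{1,2,3,4}; W {1,2,3,4,5}->{2,3,4,5}
Constraint 2 (W != U) on D(W)={2,3,4,5} D(U)={1,2,4,5}: no change
Constraint 3 (U + V = W) on D(U)={1,2,4,5} D(V)={1,2,3,4} D(W)={2,3,4,5}: U {1,2,4,5}->{1,2,4}
So after constraint 3: D(W) = {2,3,4,5}

Answer: {2,3,4,5}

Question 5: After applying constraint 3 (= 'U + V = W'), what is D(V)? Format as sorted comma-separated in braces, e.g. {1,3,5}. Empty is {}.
Constraint 1 (V + Z = W) on D(V)={1,2,3,4,5} D(Z)={1,2,3,4,5} D(W)={1,2,3,4,5}: V {1,2,3,4,5}->{1,2,3,4}; Z {1,2,3,4,5}->{1,2,3,4}; W {1,2,3,4,5}->{2,3,4,5}
Constraint 2 (W != U) on D(W)={2,3,4,5} D(U)={1,2,4,5}: no change
Constraint 3 (U + V = W) on D(U)={1,2,4,5} D(V)={1,2,3,4} D(W)={2,3,4,5}: U {1,2,4,5}->{1,2,4}
So after constraint 3: D(V) = {1,2,3,4}

Answer: {1,2,3,4}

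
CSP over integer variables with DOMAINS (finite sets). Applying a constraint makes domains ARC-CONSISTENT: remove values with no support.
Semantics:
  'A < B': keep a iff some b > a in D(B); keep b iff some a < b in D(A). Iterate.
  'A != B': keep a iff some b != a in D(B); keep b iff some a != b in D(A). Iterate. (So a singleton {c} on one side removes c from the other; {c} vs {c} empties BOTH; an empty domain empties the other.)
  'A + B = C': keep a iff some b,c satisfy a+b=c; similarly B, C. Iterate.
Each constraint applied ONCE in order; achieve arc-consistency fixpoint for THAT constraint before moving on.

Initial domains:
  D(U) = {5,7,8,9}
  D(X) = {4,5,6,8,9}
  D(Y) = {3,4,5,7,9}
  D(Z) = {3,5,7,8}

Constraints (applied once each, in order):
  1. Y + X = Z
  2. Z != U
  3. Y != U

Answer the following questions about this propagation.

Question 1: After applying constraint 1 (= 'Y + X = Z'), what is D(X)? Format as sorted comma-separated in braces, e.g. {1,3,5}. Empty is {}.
Constraint 1 (Y + X = Z) on D(Y)={3,4,5,7,9} D(X)={4,5,6,8,9} D(Z)={3,5,7,8}: Y {3,4,5,7,9}->{3,4}; X {4,5,6,8,9}->{4,5}; Z {3,5,7,8}->{7,8}
So after constraint 1: D(X) = {4,5}

Answer: {4,5}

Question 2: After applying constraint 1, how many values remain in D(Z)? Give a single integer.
Answer: 2

Derivation:
Constraint 1 (Y + X = Z) on D(Y)={3,4,5,7,9} D(X)={4,5,6,8,9} D(Z)={3,5,7,8}: Y {3,4,5,7,9}->{3,4}; X {4,5,6,8,9}->{4,5}; Z {3,5,7,8}->{7,8}
So after constraint 1: D(Z)={7,8}, size = 2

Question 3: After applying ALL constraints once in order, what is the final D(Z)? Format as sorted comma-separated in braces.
Answer: {7,8}

Derivation:
Constraint 1 (Y + X = Z) on D(Y)={3,4,5,7,9} D(X)={4,5,6,8,9} D(Z)={3,5,7,8}: Y {3,4,5,7,9}->{3,4}; X {4,5,6,8,9}->{4,5}; Z {3,5,7,8}->{7,8}
Constraint 2 (Z != U) on D(Z)={7,8} D(U)={5,7,8,9}: no change
Constraint 3 (Y != U) on D(Y)={3,4} D(U)={5,7,8,9}: no change
So after all 3 constraints: D(Z) = {7,8}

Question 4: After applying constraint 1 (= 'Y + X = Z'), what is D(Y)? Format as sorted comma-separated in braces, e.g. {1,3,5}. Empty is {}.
Constraint 1 (Y + X = Z) on D(Y)={3,4,5,7,9} D(X)={4,5,6,8,9} D(Z)={3,5,7,8}: Y {3,4,5,7,9}->{3,4}; X {4,5,6,8,9}->{4,5}; Z {3,5,7,8}->{7,8}
So after constraint 1: D(Y) = {3,4}

Answer: {3,4}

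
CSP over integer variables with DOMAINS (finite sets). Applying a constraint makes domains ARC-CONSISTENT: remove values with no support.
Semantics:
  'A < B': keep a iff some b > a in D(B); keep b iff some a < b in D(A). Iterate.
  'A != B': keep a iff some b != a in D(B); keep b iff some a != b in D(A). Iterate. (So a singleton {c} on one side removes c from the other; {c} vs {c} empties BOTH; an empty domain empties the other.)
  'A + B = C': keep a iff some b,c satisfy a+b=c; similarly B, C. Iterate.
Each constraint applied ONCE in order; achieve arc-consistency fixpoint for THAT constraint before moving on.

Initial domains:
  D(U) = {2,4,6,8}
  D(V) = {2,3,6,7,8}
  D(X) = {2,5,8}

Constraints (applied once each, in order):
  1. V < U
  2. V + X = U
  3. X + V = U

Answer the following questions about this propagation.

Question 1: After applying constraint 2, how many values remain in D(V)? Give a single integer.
Constraint 1 (V < U) on D(V)={2,3,6,7,8} D(U)={2,4,6,8}: V {2,3,6,7,8}->{2,3,6,7}; U {2,4,6,8}->{4,6,8}
Constraint 2 (V + X = U) on D(V)={2,3,6,7} D(X)={2,5,8} D(U)={4,6,8}: V {2,3,6,7}->{2,3,6}; X {2,5,8}->{2,5}; U {4,6,8}->{4,8}
So after constraint 2: D(V)={2,3,6}, size = 3

Answer: 3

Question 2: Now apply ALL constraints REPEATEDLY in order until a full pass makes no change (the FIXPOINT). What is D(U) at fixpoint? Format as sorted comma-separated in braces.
Answer: {4,8}

Derivation:
pass 0 (initial): D(U)={2,4,6,8}
pass 1: U {2,4,6,8}->{4,8}; V {2,3,6,7,8}->{2,3,6}; X {2,5,8}->{2,5}
pass 2: no change
Fixpoint after 2 passes: D(U) = {4,8}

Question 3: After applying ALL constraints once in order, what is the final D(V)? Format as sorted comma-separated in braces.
Constraint 1 (V < U) on D(V)={2,3,6,7,8} D(U)={2,4,6,8}: V {2,3,6,7,8}->{2,3,6,7}; U {2,4,6,8}->{4,6,8}
Constraint 2 (V + X = U) on D(V)={2,3,6,7} D(X)={2,5,8} D(U)={4,6,8}: V {2,3,6,7}->{2,3,6}; X {2,5,8}->{2,5}; U {4,6,8}->{4,8}
Constraint 3 (X + V = U) on D(X)={2,5} D(V)={2,3,6} D(U)={4,8}: no change
So after all 3 constraints: D(V) = {2,3,6}

Answer: {2,3,6}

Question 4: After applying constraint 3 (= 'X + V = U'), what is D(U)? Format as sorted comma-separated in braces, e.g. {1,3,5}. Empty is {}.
Answer: {4,8}

Derivation:
Constraint 1 (V < U) on D(V)={2,3,6,7,8} D(U)={2,4,6,8}: V {2,3,6,7,8}->{2,3,6,7}; U {2,4,6,8}->{4,6,8}
Constraint 2 (V + X = U) on D(V)={2,3,6,7} D(X)={2,5,8} D(U)={4,6,8}: V {2,3,6,7}->{2,3,6}; X {2,5,8}->{2,5}; U {4,6,8}->{4,8}
Constraint 3 (X + V = U) on D(X)={2,5} D(V)={2,3,6} D(U)={4,8}: no change
So after constraint 3: D(U) = {4,8}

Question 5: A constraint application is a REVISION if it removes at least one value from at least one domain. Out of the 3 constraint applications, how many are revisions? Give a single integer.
Constraint 1 (V < U) on D(V)={2,3,6,7,8} D(U)={2,4,6,8}: V {2,3,6,7,8}->{2,3,6,7}; U {2,4,6,8}->{4,6,8} => REVISION
Constraint 2 (V + X = U) on D(V)={2,3,6,7} D(X)={2,5,8} D(U)={4,6,8}: V {2,3,6,7}->{2,3,6}; X {2,5,8}->{2,5}; U {4,6,8}->{4,8} => REVISION
Constraint 3 (X + V = U) on D(X)={2,5} D(V)={2,3,6} D(U)={4,8}: no change => not a revision
Total revisions = 2

Answer: 2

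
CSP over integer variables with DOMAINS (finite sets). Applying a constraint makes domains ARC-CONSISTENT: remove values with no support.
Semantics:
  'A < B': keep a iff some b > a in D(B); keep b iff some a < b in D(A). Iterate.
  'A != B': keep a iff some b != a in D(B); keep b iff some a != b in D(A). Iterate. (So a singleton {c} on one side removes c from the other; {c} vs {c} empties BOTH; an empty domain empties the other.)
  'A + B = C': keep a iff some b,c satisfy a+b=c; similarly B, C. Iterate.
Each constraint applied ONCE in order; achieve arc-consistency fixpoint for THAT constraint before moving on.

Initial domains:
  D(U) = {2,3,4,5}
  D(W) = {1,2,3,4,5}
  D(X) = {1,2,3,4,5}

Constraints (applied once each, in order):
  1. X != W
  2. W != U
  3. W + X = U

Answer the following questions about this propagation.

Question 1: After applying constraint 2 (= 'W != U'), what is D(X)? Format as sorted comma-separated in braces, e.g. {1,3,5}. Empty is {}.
Answer: {1,2,3,4,5}

Derivation:
Constraint 1 (X != W) on D(X)={1,2,3,4,5} D(W)={1,2,3,4,5}: no change
Constraint 2 (W != U) on D(W)={1,2,3,4,5} D(U)={2,3,4,5}: no change
So after constraint 2: D(X) = {1,2,3,4,5}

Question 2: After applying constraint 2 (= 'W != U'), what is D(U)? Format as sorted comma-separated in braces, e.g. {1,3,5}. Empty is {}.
Answer: {2,3,4,5}

Derivation:
Constraint 1 (X != W) on D(X)={1,2,3,4,5} D(W)={1,2,3,4,5}: no change
Constraint 2 (W != U) on D(W)={1,2,3,4,5} D(U)={2,3,4,5}: no change
So after constraint 2: D(U) = {2,3,4,5}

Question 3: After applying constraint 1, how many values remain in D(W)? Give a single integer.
Constraint 1 (X != W) on D(X)={1,2,3,4,5} D(W)={1,2,3,4,5}: no change
So after constraint 1: D(W)={1,2,3,4,5}, size = 5

Answer: 5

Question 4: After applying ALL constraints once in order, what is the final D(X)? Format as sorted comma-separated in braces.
Constraint 1 (X != W) on D(X)={1,2,3,4,5} D(W)={1,2,3,4,5}: no change
Constraint 2 (W != U) on D(W)={1,2,3,4,5} D(U)={2,3,4,5}: no change
Constraint 3 (W + X = U) on D(W)={1,2,3,4,5} D(X)={1,2,3,4,5} D(U)={2,3,4,5}: W {1,2,3,4,5}->{1,2,3,4}; X {1,2,3,4,5}->{1,2,3,4}
So after all 3 constraints: D(X) = {1,2,3,4}

Answer: {1,2,3,4}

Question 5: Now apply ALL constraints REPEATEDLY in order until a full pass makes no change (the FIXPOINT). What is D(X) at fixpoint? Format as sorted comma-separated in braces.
pass 0 (initial): D(X)={1,2,3,4,5}
pass 1: W {1,2,3,4,5}->{1,2,3,4}; X {1,2,3,4,5}->{1,2,3,4}
pass 2: no change
Fixpoint after 2 passes: D(X) = {1,2,3,4}

Answer: {1,2,3,4}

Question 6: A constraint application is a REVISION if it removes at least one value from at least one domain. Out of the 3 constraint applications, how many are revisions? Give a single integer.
Answer: 1

Derivation:
Constraint 1 (X != W) on D(X)={1,2,3,4,5} D(W)={1,2,3,4,5}: no change => not a revision
Constraint 2 (W != U) on D(W)={1,2,3,4,5} D(U)={2,3,4,5}: no change => not a revision
Constraint 3 (W + X = U) on D(W)={1,2,3,4,5} D(X)={1,2,3,4,5} D(U)={2,3,4,5}: W {1,2,3,4,5}->{1,2,3,4}; X {1,2,3,4,5}->{1,2,3,4} => REVISION
Total revisions = 1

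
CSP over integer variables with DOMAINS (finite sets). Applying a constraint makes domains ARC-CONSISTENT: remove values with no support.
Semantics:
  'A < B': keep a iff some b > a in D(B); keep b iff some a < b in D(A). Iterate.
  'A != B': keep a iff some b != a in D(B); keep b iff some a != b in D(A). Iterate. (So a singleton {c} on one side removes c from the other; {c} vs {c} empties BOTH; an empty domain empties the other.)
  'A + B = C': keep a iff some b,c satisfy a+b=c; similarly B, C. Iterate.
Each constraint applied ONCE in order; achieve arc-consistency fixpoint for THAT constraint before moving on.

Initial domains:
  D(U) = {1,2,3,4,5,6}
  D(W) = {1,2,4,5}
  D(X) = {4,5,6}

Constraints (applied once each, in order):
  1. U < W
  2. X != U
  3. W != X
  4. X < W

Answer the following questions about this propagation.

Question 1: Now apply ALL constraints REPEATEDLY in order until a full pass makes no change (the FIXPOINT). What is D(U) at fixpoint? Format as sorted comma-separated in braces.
pass 0 (initial): D(U)={1,2,3,4,5,6}
pass 1: U {1,2,3,4,5,6}->{1,2,3,4}; W {1,2,4,5}->{5}; X {4,5,6}->{4}
pass 2: U {1,2,3,4}->{1,2,3}
pass 3: no change
Fixpoint after 3 passes: D(U) = {1,2,3}

Answer: {1,2,3}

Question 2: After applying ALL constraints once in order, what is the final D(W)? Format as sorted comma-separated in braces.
Answer: {5}

Derivation:
Constraint 1 (U < W) on D(U)={1,2,3,4,5,6} D(W)={1,2,4,5}: U {1,2,3,4,5,6}->{1,2,3,4}; W {1,2,4,5}->{2,4,5}
Constraint 2 (X != U) on D(X)={4,5,6} D(U)={1,2,3,4}: no change
Constraint 3 (W != X) on D(W)={2,4,5} D(X)={4,5,6}: no change
Constraint 4 (X < W) on D(X)={4,5,6} D(W)={2,4,5}: X {4,5,6}->{4}; W {2,4,5}->{5}
So after all 4 constraints: D(W) = {5}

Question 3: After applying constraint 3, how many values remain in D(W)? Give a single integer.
Answer: 3

Derivation:
Constraint 1 (U < W) on D(U)={1,2,3,4,5,6} D(W)={1,2,4,5}: U {1,2,3,4,5,6}->{1,2,3,4}; W {1,2,4,5}->{2,4,5}
Constraint 2 (X != U) on D(X)={4,5,6} D(U)={1,2,3,4}: no change
Constraint 3 (W != X) on D(W)={2,4,5} D(X)={4,5,6}: no change
So after constraint 3: D(W)={2,4,5}, size = 3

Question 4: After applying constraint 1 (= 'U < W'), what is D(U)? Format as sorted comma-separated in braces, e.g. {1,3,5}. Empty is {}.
Constraint 1 (U < W) on D(U)={1,2,3,4,5,6} D(W)={1,2,4,5}: U {1,2,3,4,5,6}->{1,2,3,4}; W {1,2,4,5}->{2,4,5}
So after constraint 1: D(U) = {1,2,3,4}

Answer: {1,2,3,4}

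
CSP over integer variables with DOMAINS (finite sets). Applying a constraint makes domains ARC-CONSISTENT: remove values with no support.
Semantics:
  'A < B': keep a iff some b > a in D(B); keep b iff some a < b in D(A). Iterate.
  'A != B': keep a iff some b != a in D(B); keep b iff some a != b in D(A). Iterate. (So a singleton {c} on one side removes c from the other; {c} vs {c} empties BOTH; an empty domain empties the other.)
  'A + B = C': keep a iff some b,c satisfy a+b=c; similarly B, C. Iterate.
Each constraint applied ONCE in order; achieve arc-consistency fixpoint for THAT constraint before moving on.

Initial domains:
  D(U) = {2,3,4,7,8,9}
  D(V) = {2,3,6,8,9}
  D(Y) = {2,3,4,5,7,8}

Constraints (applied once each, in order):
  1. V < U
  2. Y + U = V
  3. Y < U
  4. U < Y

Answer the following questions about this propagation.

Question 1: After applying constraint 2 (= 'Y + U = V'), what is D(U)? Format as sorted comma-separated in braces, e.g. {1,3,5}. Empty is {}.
Answer: {3,4}

Derivation:
Constraint 1 (V < U) on D(V)={2,3,6,8,9} D(U)={2,3,4,7,8,9}: V {2,3,6,8,9}->{2,3,6,8}; U {2,3,4,7,8,9}->{3,4,7,8,9}
Constraint 2 (Y + U = V) on D(Y)={2,3,4,5,7,8} D(U)={3,4,7,8,9} D(V)={2,3,6,8}: Y {2,3,4,5,7,8}->{2,3,4,5}; U {3,4,7,8,9}->{3,4}; V {2,3,6,8}->{6,8}
So after constraint 2: D(U) = {3,4}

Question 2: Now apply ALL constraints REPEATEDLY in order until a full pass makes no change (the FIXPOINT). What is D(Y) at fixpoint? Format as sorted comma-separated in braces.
pass 0 (initial): D(Y)={2,3,4,5,7,8}
pass 1: U {2,3,4,7,8,9}->{}; V {2,3,6,8,9}->{6,8}; Y {2,3,4,5,7,8}->{}
pass 2: V {6,8}->{}
pass 3: no change
Fixpoint after 3 passes: D(Y) = {}

Answer: {}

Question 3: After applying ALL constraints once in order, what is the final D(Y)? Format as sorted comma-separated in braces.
Answer: {}

Derivation:
Constraint 1 (V < U) on D(V)={2,3,6,8,9} D(U)={2,3,4,7,8,9}: V {2,3,6,8,9}->{2,3,6,8}; U {2,3,4,7,8,9}->{3,4,7,8,9}
Constraint 2 (Y + U = V) on D(Y)={2,3,4,5,7,8} D(U)={3,4,7,8,9} D(V)={2,3,6,8}: Y {2,3,4,5,7,8}->{2,3,4,5}; U {3,4,7,8,9}->{3,4}; V {2,3,6,8}->{6,8}
Constraint 3 (Y < U) on D(Y)={2,3,4,5} D(U)={3,4}: Y {2,3,4,5}->{2,3}
Constraint 4 (U < Y) on D(U)={3,4} D(Y)={2,3}: U {3,4}->{}; Y {2,3}->{}
So after all 4 constraints: D(Y) = {}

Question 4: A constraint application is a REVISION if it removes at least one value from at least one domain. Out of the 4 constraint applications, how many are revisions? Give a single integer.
Answer: 4

Derivation:
Constraint 1 (V < U) on D(V)={2,3,6,8,9} D(U)={2,3,4,7,8,9}: V {2,3,6,8,9}->{2,3,6,8}; U {2,3,4,7,8,9}->{3,4,7,8,9} => REVISION
Constraint 2 (Y + U = V) on D(Y)={2,3,4,5,7,8} D(U)={3,4,7,8,9} D(V)={2,3,6,8}: Y {2,3,4,5,7,8}->{2,3,4,5}; U {3,4,7,8,9}->{3,4}; V {2,3,6,8}->{6,8} => REVISION
Constraint 3 (Y < U) on D(Y)={2,3,4,5} D(U)={3,4}: Y {2,3,4,5}->{2,3} => REVISION
Constraint 4 (U < Y) on D(U)={3,4} D(Y)={2,3}: U {3,4}->{}; Y {2,3}->{} => REVISION
Total revisions = 4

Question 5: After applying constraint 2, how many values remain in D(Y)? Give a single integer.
Answer: 4

Derivation:
Constraint 1 (V < U) on D(V)={2,3,6,8,9} D(U)={2,3,4,7,8,9}: V {2,3,6,8,9}->{2,3,6,8}; U {2,3,4,7,8,9}->{3,4,7,8,9}
Constraint 2 (Y + U = V) on D(Y)={2,3,4,5,7,8} D(U)={3,4,7,8,9} D(V)={2,3,6,8}: Y {2,3,4,5,7,8}->{2,3,4,5}; U {3,4,7,8,9}->{3,4}; V {2,3,6,8}->{6,8}
So after constraint 2: D(Y)={2,3,4,5}, size = 4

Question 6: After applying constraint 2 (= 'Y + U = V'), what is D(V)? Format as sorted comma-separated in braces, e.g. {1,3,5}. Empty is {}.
Constraint 1 (V < U) on D(V)={2,3,6,8,9} D(U)={2,3,4,7,8,9}: V {2,3,6,8,9}->{2,3,6,8}; U {2,3,4,7,8,9}->{3,4,7,8,9}
Constraint 2 (Y + U = V) on D(Y)={2,3,4,5,7,8} D(U)={3,4,7,8,9} D(V)={2,3,6,8}: Y {2,3,4,5,7,8}->{2,3,4,5}; U {3,4,7,8,9}->{3,4}; V {2,3,6,8}->{6,8}
So after constraint 2: D(V) = {6,8}

Answer: {6,8}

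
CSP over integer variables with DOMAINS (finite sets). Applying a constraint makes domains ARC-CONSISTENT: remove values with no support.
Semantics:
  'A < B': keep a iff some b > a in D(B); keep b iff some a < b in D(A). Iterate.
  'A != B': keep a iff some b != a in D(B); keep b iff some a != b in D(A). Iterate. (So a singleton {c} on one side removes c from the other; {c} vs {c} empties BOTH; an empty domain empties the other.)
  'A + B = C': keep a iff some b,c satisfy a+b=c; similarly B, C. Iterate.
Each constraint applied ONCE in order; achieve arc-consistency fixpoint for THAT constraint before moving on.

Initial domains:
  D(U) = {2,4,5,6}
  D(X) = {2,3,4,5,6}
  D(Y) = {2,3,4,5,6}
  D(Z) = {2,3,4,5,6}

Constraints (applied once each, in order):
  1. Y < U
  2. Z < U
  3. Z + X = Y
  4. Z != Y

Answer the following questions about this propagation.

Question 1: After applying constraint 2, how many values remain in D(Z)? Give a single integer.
Constraint 1 (Y < U) on D(Y)={2,3,4,5,6} D(U)={2,4,5,6}: Y {2,3,4,5,6}->{2,3,4,5}; U {2,4,5,6}->{4,5,6}
Constraint 2 (Z < U) on D(Z)={2,3,4,5,6} D(U)={4,5,6}: Z {2,3,4,5,6}->{2,3,4,5}
So after constraint 2: D(Z)={2,3,4,5}, size = 4

Answer: 4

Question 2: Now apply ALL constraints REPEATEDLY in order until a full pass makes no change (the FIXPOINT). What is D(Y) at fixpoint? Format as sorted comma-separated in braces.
Answer: {4,5}

Derivation:
pass 0 (initial): D(Y)={2,3,4,5,6}
pass 1: U {2,4,5,6}->{4,5,6}; X {2,3,4,5,6}->{2,3}; Y {2,3,4,5,6}->{4,5}; Z {2,3,4,5,6}->{2,3}
pass 2: U {4,5,6}->{5,6}
pass 3: no change
Fixpoint after 3 passes: D(Y) = {4,5}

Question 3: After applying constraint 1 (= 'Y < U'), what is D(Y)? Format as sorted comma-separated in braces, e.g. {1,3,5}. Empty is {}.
Answer: {2,3,4,5}

Derivation:
Constraint 1 (Y < U) on D(Y)={2,3,4,5,6} D(U)={2,4,5,6}: Y {2,3,4,5,6}->{2,3,4,5}; U {2,4,5,6}->{4,5,6}
So after constraint 1: D(Y) = {2,3,4,5}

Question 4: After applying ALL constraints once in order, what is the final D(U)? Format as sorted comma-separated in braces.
Answer: {4,5,6}

Derivation:
Constraint 1 (Y < U) on D(Y)={2,3,4,5,6} D(U)={2,4,5,6}: Y {2,3,4,5,6}->{2,3,4,5}; U {2,4,5,6}->{4,5,6}
Constraint 2 (Z < U) on D(Z)={2,3,4,5,6} D(U)={4,5,6}: Z {2,3,4,5,6}->{2,3,4,5}
Constraint 3 (Z + X = Y) on D(Z)={2,3,4,5} D(X)={2,3,4,5,6} D(Y)={2,3,4,5}: Z {2,3,4,5}->{2,3}; X {2,3,4,5,6}->{2,3}; Y {2,3,4,5}->{4,5}
Constraint 4 (Z != Y) on D(Z)={2,3} D(Y)={4,5}: no change
So after all 4 constraints: D(U) = {4,5,6}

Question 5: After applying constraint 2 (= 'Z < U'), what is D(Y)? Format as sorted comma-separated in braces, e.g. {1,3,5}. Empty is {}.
Constraint 1 (Y < U) on D(Y)={2,3,4,5,6} D(U)={2,4,5,6}: Y {2,3,4,5,6}->{2,3,4,5}; U {2,4,5,6}->{4,5,6}
Constraint 2 (Z < U) on D(Z)={2,3,4,5,6} D(U)={4,5,6}: Z {2,3,4,5,6}->{2,3,4,5}
So after constraint 2: D(Y) = {2,3,4,5}

Answer: {2,3,4,5}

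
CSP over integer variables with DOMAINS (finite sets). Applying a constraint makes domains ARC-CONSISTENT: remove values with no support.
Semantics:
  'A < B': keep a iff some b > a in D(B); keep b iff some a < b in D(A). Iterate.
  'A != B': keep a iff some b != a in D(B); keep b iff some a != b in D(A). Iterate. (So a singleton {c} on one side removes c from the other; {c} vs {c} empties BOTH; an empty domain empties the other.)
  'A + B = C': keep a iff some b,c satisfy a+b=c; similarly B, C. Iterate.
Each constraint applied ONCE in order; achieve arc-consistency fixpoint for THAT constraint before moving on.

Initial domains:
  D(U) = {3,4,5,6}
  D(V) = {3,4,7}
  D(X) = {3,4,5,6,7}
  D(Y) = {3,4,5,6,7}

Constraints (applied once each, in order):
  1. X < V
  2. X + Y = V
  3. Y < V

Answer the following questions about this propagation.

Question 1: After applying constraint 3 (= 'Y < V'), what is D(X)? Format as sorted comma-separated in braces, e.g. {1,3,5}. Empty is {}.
Answer: {3,4}

Derivation:
Constraint 1 (X < V) on D(X)={3,4,5,6,7} D(V)={3,4,7}: X {3,4,5,6,7}->{3,4,5,6}; V {3,4,7}->{4,7}
Constraint 2 (X + Y = V) on D(X)={3,4,5,6} D(Y)={3,4,5,6,7} D(V)={4,7}: X {3,4,5,6}->{3,4}; Y {3,4,5,6,7}->{3,4}; V {4,7}->{7}
Constraint 3 (Y < V) on D(Y)={3,4} D(V)={7}: no change
So after constraint 3: D(X) = {3,4}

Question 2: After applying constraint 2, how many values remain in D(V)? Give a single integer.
Answer: 1

Derivation:
Constraint 1 (X < V) on D(X)={3,4,5,6,7} D(V)={3,4,7}: X {3,4,5,6,7}->{3,4,5,6}; V {3,4,7}->{4,7}
Constraint 2 (X + Y = V) on D(X)={3,4,5,6} D(Y)={3,4,5,6,7} D(V)={4,7}: X {3,4,5,6}->{3,4}; Y {3,4,5,6,7}->{3,4}; V {4,7}->{7}
So after constraint 2: D(V)={7}, size = 1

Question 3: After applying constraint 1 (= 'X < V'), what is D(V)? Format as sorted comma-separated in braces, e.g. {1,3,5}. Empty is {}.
Answer: {4,7}

Derivation:
Constraint 1 (X < V) on D(X)={3,4,5,6,7} D(V)={3,4,7}: X {3,4,5,6,7}->{3,4,5,6}; V {3,4,7}->{4,7}
So after constraint 1: D(V) = {4,7}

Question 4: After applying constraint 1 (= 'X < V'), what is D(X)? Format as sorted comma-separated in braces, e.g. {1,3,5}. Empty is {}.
Constraint 1 (X < V) on D(X)={3,4,5,6,7} D(V)={3,4,7}: X {3,4,5,6,7}->{3,4,5,6}; V {3,4,7}->{4,7}
So after constraint 1: D(X) = {3,4,5,6}

Answer: {3,4,5,6}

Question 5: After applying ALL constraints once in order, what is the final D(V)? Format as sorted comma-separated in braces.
Answer: {7}

Derivation:
Constraint 1 (X < V) on D(X)={3,4,5,6,7} D(V)={3,4,7}: X {3,4,5,6,7}->{3,4,5,6}; V {3,4,7}->{4,7}
Constraint 2 (X + Y = V) on D(X)={3,4,5,6} D(Y)={3,4,5,6,7} D(V)={4,7}: X {3,4,5,6}->{3,4}; Y {3,4,5,6,7}->{3,4}; V {4,7}->{7}
Constraint 3 (Y < V) on D(Y)={3,4} D(V)={7}: no change
So after all 3 constraints: D(V) = {7}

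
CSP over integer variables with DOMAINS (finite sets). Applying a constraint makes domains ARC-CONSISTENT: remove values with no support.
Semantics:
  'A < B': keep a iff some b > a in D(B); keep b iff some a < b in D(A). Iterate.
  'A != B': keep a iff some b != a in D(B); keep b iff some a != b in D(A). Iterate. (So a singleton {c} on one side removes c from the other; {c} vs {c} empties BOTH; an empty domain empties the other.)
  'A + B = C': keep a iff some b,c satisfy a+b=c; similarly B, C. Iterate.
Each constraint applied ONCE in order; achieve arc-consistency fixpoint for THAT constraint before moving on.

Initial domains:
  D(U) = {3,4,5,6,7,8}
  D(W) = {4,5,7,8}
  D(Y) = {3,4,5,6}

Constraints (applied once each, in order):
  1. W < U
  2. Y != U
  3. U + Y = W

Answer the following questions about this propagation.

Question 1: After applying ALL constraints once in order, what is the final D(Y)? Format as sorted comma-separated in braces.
Constraint 1 (W < U) on D(W)={4,5,7,8} D(U)={3,4,5,6,7,8}: W {4,5,7,8}->{4,5,7}; U {3,4,5,6,7,8}->{5,6,7,8}
Constraint 2 (Y != U) on D(Y)={3,4,5,6} D(U)={5,6,7,8}: no change
Constraint 3 (U + Y = W) on D(U)={5,6,7,8} D(Y)={3,4,5,6} D(W)={4,5,7}: U {5,6,7,8}->{}; Y {3,4,5,6}->{}; W {4,5,7}->{}
So after all 3 constraints: D(Y) = {}

Answer: {}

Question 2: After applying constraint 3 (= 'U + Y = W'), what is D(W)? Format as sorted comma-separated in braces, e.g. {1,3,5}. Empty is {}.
Constraint 1 (W < U) on D(W)={4,5,7,8} D(U)={3,4,5,6,7,8}: W {4,5,7,8}->{4,5,7}; U {3,4,5,6,7,8}->{5,6,7,8}
Constraint 2 (Y != U) on D(Y)={3,4,5,6} D(U)={5,6,7,8}: no change
Constraint 3 (U + Y = W) on D(U)={5,6,7,8} D(Y)={3,4,5,6} D(W)={4,5,7}: U {5,6,7,8}->{}; Y {3,4,5,6}->{}; W {4,5,7}->{}
So after constraint 3: D(W) = {}

Answer: {}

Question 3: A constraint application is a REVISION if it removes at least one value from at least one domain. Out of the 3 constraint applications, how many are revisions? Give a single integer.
Constraint 1 (W < U) on D(W)={4,5,7,8} D(U)={3,4,5,6,7,8}: W {4,5,7,8}->{4,5,7}; U {3,4,5,6,7,8}->{5,6,7,8} => REVISION
Constraint 2 (Y != U) on D(Y)={3,4,5,6} D(U)={5,6,7,8}: no change => not a revision
Constraint 3 (U + Y = W) on D(U)={5,6,7,8} D(Y)={3,4,5,6} D(W)={4,5,7}: U {5,6,7,8}->{}; Y {3,4,5,6}->{}; W {4,5,7}->{} => REVISION
Total revisions = 2

Answer: 2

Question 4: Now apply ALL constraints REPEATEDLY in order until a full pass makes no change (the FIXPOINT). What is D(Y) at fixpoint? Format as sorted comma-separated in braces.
Answer: {}

Derivation:
pass 0 (initial): D(Y)={3,4,5,6}
pass 1: U {3,4,5,6,7,8}->{}; W {4,5,7,8}->{}; Y {3,4,5,6}->{}
pass 2: no change
Fixpoint after 2 passes: D(Y) = {}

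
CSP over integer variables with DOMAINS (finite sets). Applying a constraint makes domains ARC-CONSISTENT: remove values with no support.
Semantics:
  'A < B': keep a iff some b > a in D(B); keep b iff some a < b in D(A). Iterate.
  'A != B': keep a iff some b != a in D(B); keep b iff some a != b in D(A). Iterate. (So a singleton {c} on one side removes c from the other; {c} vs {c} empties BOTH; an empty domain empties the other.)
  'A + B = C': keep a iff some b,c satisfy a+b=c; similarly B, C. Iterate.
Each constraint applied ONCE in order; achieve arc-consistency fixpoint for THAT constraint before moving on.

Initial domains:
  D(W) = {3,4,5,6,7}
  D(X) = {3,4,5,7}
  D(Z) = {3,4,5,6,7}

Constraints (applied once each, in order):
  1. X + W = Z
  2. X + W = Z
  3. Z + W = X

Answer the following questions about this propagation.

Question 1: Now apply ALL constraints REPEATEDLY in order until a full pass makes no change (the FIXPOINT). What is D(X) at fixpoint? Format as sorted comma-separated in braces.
pass 0 (initial): D(X)={3,4,5,7}
pass 1: W {3,4,5,6,7}->{}; X {3,4,5,7}->{}; Z {3,4,5,6,7}->{}
pass 2: no change
Fixpoint after 2 passes: D(X) = {}

Answer: {}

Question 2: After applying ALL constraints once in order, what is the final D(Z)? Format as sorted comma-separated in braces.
Answer: {}

Derivation:
Constraint 1 (X + W = Z) on D(X)={3,4,5,7} D(W)={3,4,5,6,7} D(Z)={3,4,5,6,7}: X {3,4,5,7}->{3,4}; W {3,4,5,6,7}->{3,4}; Z {3,4,5,6,7}->{6,7}
Constraint 2 (X + W = Z) on D(X)={3,4} D(W)={3,4} D(Z)={6,7}: no change
Constraint 3 (Z + W = X) on D(Z)={6,7} D(W)={3,4} D(X)={3,4}: Z {6,7}->{}; W {3,4}->{}; X {3,4}->{}
So after all 3 constraints: D(Z) = {}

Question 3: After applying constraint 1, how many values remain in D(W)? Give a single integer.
Answer: 2

Derivation:
Constraint 1 (X + W = Z) on D(X)={3,4,5,7} D(W)={3,4,5,6,7} D(Z)={3,4,5,6,7}: X {3,4,5,7}->{3,4}; W {3,4,5,6,7}->{3,4}; Z {3,4,5,6,7}->{6,7}
So after constraint 1: D(W)={3,4}, size = 2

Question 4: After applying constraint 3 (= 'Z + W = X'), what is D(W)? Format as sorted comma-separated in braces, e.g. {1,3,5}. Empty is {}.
Constraint 1 (X + W = Z) on D(X)={3,4,5,7} D(W)={3,4,5,6,7} D(Z)={3,4,5,6,7}: X {3,4,5,7}->{3,4}; W {3,4,5,6,7}->{3,4}; Z {3,4,5,6,7}->{6,7}
Constraint 2 (X + W = Z) on D(X)={3,4} D(W)={3,4} D(Z)={6,7}: no change
Constraint 3 (Z + W = X) on D(Z)={6,7} D(W)={3,4} D(X)={3,4}: Z {6,7}->{}; W {3,4}->{}; X {3,4}->{}
So after constraint 3: D(W) = {}

Answer: {}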